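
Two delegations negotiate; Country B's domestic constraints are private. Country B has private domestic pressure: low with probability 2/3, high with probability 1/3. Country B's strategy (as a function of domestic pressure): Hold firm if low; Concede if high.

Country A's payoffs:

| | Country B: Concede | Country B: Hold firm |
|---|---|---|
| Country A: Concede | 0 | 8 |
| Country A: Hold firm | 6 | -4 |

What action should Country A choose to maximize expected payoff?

Concede

Compute Country A's expected payoff for each action, taking the expectation over Country B's type.
E[Concede] = 2/3·(8) + 1/3·(0) = 16/3
E[Hold firm] = 2/3·(-4) + 1/3·(6) = -2/3
Best response: Concede (16/3 is the largest).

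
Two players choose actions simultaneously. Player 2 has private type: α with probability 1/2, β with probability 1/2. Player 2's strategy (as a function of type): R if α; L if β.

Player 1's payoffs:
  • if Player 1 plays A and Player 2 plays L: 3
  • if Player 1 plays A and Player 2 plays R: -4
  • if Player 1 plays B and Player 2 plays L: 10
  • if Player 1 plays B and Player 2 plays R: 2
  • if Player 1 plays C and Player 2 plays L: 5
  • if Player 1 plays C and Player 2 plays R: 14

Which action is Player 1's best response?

Compute Player 1's expected payoff for each action, taking the expectation over Player 2's type.
E[A] = 1/2·(-4) + 1/2·(3) = -1/2
E[B] = 1/2·(2) + 1/2·(10) = 6
E[C] = 1/2·(14) + 1/2·(5) = 19/2
Best response: C (19/2 is the largest).

C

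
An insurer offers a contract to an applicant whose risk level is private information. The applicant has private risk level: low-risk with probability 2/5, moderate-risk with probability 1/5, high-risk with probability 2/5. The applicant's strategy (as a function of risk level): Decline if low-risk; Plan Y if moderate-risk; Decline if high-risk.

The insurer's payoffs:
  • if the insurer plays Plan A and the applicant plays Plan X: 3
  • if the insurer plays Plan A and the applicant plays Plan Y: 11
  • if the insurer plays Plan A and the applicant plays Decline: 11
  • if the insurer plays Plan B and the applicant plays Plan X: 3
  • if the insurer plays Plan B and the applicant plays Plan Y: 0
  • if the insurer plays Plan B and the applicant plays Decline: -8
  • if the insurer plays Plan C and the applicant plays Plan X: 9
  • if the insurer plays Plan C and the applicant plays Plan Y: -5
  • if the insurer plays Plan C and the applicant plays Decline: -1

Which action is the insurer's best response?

E[Plan A] = 2/5·(11) + 1/5·(11) + 2/5·(11) = 11
E[Plan B] = 2/5·(-8) + 1/5·(0) + 2/5·(-8) = -32/5
E[Plan C] = 2/5·(-1) + 1/5·(-5) + 2/5·(-1) = -9/5
Best response: Plan A (11 is the largest).

Plan A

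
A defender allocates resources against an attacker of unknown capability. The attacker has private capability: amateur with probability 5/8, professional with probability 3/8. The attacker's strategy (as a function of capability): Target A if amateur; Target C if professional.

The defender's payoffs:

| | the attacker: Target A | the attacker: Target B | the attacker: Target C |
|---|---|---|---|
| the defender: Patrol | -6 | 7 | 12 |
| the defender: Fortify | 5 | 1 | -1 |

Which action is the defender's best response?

Compute the defender's expected payoff for each action, taking the expectation over the attacker's type.
E[Patrol] = 5/8·(-6) + 3/8·(12) = 3/4
E[Fortify] = 5/8·(5) + 3/8·(-1) = 11/4
Best response: Fortify (11/4 is the largest).

Fortify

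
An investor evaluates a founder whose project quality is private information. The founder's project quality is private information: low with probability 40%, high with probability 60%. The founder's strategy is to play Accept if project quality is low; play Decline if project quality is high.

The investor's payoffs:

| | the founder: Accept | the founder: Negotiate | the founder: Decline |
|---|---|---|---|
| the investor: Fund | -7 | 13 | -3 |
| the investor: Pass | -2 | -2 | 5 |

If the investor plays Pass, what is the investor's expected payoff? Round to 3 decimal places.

2.200

E[Pass] = 0.4·(-2) + 0.6·5 = (-0.8) + 3 = 2.2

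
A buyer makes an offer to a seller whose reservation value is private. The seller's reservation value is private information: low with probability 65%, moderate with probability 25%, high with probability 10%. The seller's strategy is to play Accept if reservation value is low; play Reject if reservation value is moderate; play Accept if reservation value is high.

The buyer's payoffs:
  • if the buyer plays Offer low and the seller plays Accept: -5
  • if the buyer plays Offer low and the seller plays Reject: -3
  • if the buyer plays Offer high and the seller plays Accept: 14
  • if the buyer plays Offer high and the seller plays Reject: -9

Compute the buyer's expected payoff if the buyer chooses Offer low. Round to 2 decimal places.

E[Offer low] = 0.65·(-5) + 0.25·(-3) + 0.1·(-5) = (-3.25) + (-0.75) + (-0.5) = -4.5

-4.50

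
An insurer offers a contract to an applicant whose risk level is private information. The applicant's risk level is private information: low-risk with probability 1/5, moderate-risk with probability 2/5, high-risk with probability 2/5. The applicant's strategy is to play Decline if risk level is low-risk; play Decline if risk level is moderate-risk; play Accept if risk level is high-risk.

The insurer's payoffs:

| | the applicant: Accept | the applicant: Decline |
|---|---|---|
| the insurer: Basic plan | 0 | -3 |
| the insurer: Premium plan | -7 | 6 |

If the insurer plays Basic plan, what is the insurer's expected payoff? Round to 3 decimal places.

E[Basic plan] = 1/5·(-3) + 2/5·(-3) + 2/5·0 = (-3/5) + (-6/5) + 0 = -9/5

-1.800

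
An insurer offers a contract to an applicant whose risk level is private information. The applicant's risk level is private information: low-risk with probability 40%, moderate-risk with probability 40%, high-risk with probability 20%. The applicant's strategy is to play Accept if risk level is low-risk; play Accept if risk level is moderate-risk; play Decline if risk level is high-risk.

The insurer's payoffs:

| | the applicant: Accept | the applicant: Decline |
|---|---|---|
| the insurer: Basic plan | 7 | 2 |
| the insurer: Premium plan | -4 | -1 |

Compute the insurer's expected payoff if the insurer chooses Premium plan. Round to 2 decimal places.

-3.40

E[Premium plan] = 0.4·(-4) + 0.4·(-4) + 0.2·(-1) = (-1.6) + (-1.6) + (-0.2) = -3.4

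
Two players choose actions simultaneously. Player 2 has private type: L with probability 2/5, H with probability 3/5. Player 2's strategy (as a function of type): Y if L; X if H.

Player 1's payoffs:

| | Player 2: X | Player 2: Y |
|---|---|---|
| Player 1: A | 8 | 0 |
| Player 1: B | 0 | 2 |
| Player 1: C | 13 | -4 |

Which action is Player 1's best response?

C

E[A] = 2/5·(0) + 3/5·(8) = 24/5
E[B] = 2/5·(2) + 3/5·(0) = 4/5
E[C] = 2/5·(-4) + 3/5·(13) = 31/5
Best response: C (31/5 is the largest).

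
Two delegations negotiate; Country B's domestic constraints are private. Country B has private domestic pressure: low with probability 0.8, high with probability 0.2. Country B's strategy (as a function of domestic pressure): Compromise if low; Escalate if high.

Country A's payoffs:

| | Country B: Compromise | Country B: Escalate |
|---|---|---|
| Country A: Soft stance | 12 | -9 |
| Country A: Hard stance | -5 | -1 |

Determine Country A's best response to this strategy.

Compute Country A's expected payoff for each action, taking the expectation over Country B's type.
E[Soft stance] = 0.8·(12) + 0.2·(-9) = 7.8
E[Hard stance] = 0.8·(-5) + 0.2·(-1) = -4.2
Best response: Soft stance (7.8 is the largest).

Soft stance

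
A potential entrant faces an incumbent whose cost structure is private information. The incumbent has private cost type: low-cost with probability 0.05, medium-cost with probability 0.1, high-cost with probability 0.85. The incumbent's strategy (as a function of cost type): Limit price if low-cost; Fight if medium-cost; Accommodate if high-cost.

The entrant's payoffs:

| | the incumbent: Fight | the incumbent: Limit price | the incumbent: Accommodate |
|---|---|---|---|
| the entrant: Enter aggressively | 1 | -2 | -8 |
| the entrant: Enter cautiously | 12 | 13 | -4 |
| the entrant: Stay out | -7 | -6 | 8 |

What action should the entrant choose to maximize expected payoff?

Compute the entrant's expected payoff for each action, taking the expectation over the incumbent's type.
E[Enter aggressively] = 0.05·(-2) + 0.1·(1) + 0.85·(-8) = -6.8
E[Enter cautiously] = 0.05·(13) + 0.1·(12) + 0.85·(-4) = -1.55
E[Stay out] = 0.05·(-6) + 0.1·(-7) + 0.85·(8) = 5.8
Best response: Stay out (5.8 is the largest).

Stay out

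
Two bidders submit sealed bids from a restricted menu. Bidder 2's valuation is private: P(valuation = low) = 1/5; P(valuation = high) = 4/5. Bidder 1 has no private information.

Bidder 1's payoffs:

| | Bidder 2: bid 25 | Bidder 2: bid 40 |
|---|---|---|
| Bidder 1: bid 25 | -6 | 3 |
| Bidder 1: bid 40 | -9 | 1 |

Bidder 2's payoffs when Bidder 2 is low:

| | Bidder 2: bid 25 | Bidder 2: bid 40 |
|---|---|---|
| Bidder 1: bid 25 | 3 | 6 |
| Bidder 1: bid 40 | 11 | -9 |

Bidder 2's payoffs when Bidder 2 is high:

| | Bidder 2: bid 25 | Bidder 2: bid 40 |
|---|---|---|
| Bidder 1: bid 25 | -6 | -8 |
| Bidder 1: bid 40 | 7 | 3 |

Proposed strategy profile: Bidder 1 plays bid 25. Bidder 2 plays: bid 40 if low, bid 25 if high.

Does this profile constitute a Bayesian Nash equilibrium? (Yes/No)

Yes

Bidder 1 plays bid 25: E[bid 25] = 1/5·(3) + 4/5·(-6) = -21/5; E[bid 40] = -7. Best-responding. ✓
Bidder 2 (valuation low), facing bid 25: bid 25 gives 3, bid 40 gives 6. Proposed bid 40 is best. ✓
Bidder 2 (valuation high), facing bid 25: bid 25 gives -6, bid 40 gives -8. Proposed bid 25 is best. ✓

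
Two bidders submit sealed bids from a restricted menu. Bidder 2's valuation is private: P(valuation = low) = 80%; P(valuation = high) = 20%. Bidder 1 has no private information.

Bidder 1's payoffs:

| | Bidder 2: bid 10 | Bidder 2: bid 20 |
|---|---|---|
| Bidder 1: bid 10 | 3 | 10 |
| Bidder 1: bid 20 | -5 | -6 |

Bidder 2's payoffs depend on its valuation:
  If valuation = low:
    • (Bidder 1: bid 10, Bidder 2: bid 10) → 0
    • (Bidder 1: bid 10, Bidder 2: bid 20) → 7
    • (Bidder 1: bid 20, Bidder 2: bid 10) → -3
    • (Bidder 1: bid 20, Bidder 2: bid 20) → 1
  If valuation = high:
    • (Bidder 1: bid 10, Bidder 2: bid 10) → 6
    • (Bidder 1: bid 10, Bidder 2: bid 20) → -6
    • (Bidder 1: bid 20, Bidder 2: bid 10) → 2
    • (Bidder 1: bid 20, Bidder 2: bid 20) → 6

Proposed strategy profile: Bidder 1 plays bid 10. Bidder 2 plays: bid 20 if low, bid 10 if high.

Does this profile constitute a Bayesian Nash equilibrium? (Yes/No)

A profile is a BNE iff every type of every player is best-responding given beliefs about the other side.
Bidder 1 plays bid 10: E[bid 10] = 0.8·(10) + 0.2·(3) = 8.6; E[bid 20] = -5.8. Best-responding. ✓
Bidder 2 (valuation low), facing bid 10: bid 10 gives 0, bid 20 gives 7. Proposed bid 20 is best. ✓
Bidder 2 (valuation high), facing bid 10: bid 10 gives 6, bid 20 gives -6. Proposed bid 10 is best. ✓

Yes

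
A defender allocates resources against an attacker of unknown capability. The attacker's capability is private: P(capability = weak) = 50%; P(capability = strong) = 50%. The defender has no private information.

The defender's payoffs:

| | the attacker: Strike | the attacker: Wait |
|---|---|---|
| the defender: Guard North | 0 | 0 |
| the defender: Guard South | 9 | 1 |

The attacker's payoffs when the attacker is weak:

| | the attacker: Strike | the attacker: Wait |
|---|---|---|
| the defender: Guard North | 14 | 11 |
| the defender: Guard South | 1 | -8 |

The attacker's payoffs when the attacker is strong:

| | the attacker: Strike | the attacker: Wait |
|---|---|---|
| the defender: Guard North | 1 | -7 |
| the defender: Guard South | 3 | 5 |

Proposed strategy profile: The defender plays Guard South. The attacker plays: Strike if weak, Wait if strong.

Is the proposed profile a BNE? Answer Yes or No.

Yes

The defender plays Guard South: E[Guard South] = 0.5·(9) + 0.5·(1) = 5; E[Guard North] = 0. Best-responding. ✓
The attacker (capability weak), facing Guard South: Strike gives 1, Wait gives -8. Proposed Strike is best. ✓
The attacker (capability strong), facing Guard South: Strike gives 3, Wait gives 5. Proposed Wait is best. ✓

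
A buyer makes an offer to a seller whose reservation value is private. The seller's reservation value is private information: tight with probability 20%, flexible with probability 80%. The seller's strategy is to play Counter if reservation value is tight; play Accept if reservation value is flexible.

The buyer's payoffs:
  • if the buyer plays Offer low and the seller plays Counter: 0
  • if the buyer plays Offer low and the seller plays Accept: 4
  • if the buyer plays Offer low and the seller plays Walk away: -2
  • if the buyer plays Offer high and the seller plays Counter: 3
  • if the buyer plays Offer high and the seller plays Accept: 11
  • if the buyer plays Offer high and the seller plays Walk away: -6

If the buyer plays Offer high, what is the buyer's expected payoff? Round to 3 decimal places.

9.400

Take the expectation over the seller's reservation value, weighting each type's action by its prior probability.
E[Offer high] = 0.2·3 + 0.8·11 = 0.6 + 8.8 = 9.4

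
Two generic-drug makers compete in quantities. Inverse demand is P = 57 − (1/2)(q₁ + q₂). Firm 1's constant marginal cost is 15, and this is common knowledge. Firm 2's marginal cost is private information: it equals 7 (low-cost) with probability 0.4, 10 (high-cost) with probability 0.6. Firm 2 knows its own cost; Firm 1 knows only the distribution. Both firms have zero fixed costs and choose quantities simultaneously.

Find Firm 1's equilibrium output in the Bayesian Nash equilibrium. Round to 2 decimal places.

Type-c best response for Firm 2: q₂(c) = (57 − c) − q₁/2.
Firm 1 maximizes expected profit; its first-order condition is 57 − q₁ − (1/2)E[q₂] − 15 = 0.
Substituting E[q₂] and solving: E[c₂] = 8.8, so q₁ = (57 − 2·15 + 8.8)/(3/2) = 23.8667.

23.87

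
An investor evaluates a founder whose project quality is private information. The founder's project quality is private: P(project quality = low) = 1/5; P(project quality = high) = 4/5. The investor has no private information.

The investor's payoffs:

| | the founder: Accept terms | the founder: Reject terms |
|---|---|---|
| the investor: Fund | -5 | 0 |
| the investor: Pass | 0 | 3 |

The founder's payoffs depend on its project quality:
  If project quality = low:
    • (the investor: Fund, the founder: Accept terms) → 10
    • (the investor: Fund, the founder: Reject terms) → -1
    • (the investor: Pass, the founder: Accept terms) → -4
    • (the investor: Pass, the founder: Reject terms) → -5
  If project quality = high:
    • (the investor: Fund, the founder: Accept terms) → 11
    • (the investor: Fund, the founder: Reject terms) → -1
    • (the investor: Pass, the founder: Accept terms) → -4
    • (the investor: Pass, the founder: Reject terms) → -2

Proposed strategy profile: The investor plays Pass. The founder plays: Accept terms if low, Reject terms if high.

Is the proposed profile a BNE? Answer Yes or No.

Yes

The investor plays Pass: E[Pass] = 1/5·(0) + 4/5·(3) = 12/5; E[Fund] = -1. Best-responding. ✓
The founder (project quality low), facing Pass: Accept terms gives -4, Reject terms gives -5. Proposed Accept terms is best. ✓
The founder (project quality high), facing Pass: Accept terms gives -4, Reject terms gives -2. Proposed Reject terms is best. ✓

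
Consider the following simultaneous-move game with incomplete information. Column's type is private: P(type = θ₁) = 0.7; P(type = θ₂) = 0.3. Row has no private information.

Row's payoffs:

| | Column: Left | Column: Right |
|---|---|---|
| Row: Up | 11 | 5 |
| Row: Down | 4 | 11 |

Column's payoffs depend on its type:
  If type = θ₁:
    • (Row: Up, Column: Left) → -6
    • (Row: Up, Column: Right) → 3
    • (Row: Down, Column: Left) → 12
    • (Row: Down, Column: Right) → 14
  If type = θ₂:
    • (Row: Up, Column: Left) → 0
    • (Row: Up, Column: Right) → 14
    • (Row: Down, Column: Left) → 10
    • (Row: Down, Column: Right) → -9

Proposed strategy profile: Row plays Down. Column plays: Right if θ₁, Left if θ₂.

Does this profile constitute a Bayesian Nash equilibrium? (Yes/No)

A profile is a BNE iff every type of every player is best-responding given beliefs about the other side.
Row plays Down: E[Down] = 0.7·(11) + 0.3·(4) = 8.9; E[Up] = 6.8. Best-responding. ✓
Column (type θ₁), facing Down: Left gives 12, Right gives 14. Proposed Right is best. ✓
Column (type θ₂), facing Down: Left gives 10, Right gives -9. Proposed Left is best. ✓

Yes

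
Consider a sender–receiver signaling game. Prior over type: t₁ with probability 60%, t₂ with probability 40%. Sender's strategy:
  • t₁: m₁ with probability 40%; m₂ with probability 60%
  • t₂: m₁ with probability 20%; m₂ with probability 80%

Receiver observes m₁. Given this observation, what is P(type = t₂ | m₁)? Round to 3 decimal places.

0.250

P(m₁) = 0.6·0.4 + 0.4·0.2 = 0.32
P(t₂ | m₁) = (0.4·0.2) / 0.32 = 0.08 / 0.32 = 0.25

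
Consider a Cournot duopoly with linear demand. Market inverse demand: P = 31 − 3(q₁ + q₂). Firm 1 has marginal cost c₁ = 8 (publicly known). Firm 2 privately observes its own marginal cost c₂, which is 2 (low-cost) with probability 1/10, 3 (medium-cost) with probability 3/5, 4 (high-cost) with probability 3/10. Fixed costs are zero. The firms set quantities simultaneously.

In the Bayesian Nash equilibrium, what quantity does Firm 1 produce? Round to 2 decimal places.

Each type of Firm 2 best-responds to q₁; Firm 1 best-responds to the expected q₂ over Firm 2's types.
Firm 2 with cost c maximizes (31 − 3(q₁+q₂) − c)·q₂, giving q₂(c) = (31 − c − 3q₁)/6.
E[c₂] = 1/10·2 + 3/5·3 + 3/10·4 = 3.2
Firm 1's FOC against E[q₂] yields q₁ = (31 − 2·8 + E[c₂])/9 = (31 − 16 + 3.2)/9 = 2.02222.

2.02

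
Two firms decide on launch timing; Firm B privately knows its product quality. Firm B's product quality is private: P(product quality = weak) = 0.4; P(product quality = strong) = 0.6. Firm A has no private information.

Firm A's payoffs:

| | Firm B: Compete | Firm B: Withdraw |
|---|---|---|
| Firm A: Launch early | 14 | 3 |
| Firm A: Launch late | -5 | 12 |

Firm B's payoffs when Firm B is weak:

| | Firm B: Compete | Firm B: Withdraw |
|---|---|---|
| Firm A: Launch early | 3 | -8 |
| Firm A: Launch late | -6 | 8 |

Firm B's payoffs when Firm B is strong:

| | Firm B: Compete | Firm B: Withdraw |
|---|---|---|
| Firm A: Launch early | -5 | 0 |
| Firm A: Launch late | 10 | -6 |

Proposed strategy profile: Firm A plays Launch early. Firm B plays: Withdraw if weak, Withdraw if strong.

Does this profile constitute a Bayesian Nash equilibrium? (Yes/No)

No

Firm A plays Launch early: E[Launch early] = 0.4·(3) + 0.6·(3) = 3; E[Launch late] = 12. Not best-responding. ✗
Firm B (product quality weak), facing Launch early: Compete gives 3, Withdraw gives -8. Proposed Withdraw is not best — profitable deviation exists. ✗
Firm B (product quality strong), facing Launch early: Compete gives -5, Withdraw gives 0. Proposed Withdraw is best. ✓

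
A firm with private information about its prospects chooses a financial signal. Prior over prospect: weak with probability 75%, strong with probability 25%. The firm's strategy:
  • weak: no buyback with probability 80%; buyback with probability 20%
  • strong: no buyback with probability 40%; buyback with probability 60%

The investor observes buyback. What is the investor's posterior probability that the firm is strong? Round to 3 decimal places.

0.500

P(buyback) = 0.75·0.2 + 0.25·0.6 = 0.3
P(strong | buyback) = (0.25·0.6) / 0.3 = 0.15 / 0.3 = 0.5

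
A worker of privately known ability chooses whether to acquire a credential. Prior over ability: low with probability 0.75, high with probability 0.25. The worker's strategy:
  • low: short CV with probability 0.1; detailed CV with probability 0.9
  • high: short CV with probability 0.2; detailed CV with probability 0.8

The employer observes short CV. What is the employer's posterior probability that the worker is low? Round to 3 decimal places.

P(short CV) = 0.75·0.1 + 0.25·0.2 = 0.125
P(low | short CV) = (0.75·0.1) / 0.125 = 0.075 / 0.125 = 0.6

0.600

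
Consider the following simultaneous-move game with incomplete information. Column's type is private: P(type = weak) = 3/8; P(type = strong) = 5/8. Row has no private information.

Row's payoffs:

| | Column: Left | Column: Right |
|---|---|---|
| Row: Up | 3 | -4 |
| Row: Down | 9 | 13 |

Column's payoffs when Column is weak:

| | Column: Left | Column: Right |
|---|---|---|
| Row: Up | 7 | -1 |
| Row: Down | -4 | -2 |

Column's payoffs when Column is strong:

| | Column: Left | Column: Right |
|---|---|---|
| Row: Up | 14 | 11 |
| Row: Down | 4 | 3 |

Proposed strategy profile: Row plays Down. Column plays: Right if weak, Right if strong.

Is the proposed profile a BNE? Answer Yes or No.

No

Row plays Down: E[Down] = 3/8·(13) + 5/8·(13) = 13; E[Up] = -4. Best-responding. ✓
Column (type weak), facing Down: Left gives -4, Right gives -2. Proposed Right is best. ✓
Column (type strong), facing Down: Left gives 4, Right gives 3. Proposed Right is not best — profitable deviation exists. ✗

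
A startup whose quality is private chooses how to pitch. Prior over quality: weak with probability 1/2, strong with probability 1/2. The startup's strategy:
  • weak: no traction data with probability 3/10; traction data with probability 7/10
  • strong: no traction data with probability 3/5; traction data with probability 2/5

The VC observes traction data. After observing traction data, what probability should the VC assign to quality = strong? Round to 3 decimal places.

0.364

Apply Bayes' rule using the sender's strategy as the likelihood.
P(traction data) = (1/2)·(7/10) + (1/2)·(2/5) = 11/20
P(strong | traction data) = ((1/2)·(2/5)) / (11/20) = (1/5) / (11/20) = 4/11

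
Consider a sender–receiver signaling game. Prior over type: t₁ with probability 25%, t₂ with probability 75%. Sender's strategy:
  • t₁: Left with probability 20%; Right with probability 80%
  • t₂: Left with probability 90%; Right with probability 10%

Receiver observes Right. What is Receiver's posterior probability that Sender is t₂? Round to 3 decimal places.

P(Right) = 0.25·0.8 + 0.75·0.1 = 0.275
P(t₂ | Right) = (0.75·0.1) / 0.275 = 0.075 / 0.275 = 0.272727

0.273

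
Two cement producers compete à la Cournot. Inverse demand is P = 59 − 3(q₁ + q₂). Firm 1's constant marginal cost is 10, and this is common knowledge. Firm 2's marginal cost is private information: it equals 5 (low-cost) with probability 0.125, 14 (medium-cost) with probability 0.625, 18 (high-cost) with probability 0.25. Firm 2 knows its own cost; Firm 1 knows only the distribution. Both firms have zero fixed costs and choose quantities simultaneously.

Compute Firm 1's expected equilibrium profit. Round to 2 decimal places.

103.55

Type-c best response for Firm 2: q₂(c) = (59 − c)/6 − q₁/2.
Firm 1 maximizes expected profit; its first-order condition is 59 − 6q₁ − 3E[q₂] − 10 = 0.
Substituting E[q₂] and solving: E[c₂] = 13.875, so q₁ = (59 − 2·10 + 13.875)/9 = 5.875.
E[P] = 59 − 3·(q₁ + E[q₂]) = 27.625; Firm 1's expected profit = (E[P] − 10)·q₁ = (27.625 − 10)·5.875 = 103.547.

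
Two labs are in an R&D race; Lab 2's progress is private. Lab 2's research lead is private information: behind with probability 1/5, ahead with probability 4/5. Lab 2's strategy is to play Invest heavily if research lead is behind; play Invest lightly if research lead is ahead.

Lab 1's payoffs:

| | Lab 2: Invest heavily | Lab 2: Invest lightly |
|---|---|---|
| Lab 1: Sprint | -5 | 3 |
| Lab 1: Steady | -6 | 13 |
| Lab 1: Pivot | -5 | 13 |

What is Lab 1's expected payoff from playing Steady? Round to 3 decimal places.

9.200

E[Steady] = 1/5·(-6) + 4/5·13 = (-6/5) + 52/5 = 46/5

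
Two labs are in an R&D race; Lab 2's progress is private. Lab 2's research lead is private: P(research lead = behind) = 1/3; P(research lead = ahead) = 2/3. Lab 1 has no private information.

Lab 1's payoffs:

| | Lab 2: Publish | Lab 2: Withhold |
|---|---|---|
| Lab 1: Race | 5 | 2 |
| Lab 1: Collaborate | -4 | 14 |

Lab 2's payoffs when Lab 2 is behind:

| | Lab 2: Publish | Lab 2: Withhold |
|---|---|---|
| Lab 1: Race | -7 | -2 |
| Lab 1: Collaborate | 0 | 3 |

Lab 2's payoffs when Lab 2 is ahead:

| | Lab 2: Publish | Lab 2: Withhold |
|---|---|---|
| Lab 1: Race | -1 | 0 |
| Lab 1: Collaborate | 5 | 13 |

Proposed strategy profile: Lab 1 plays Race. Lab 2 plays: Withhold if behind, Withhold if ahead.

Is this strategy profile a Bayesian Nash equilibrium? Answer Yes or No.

Lab 1 plays Race: E[Race] = 1/3·(2) + 2/3·(2) = 2; E[Collaborate] = 14. Not best-responding. ✗
Lab 2 (research lead behind), facing Race: Publish gives -7, Withhold gives -2. Proposed Withhold is best. ✓
Lab 2 (research lead ahead), facing Race: Publish gives -1, Withhold gives 0. Proposed Withhold is best. ✓

No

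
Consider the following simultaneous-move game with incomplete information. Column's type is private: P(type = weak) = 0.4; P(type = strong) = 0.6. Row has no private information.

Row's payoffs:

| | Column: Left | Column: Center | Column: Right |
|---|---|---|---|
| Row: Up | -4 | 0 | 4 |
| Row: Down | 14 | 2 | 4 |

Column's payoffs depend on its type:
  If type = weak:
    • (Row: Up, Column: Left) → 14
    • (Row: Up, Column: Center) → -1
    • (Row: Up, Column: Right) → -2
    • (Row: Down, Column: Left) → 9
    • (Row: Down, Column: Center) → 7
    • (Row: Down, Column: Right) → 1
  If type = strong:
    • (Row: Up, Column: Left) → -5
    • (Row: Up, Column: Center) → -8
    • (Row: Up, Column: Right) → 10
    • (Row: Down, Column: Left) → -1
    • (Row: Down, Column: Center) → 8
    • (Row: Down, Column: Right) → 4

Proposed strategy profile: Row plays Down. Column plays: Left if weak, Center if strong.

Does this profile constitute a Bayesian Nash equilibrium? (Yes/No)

Row plays Down: E[Down] = 0.4·(14) + 0.6·(2) = 6.8; E[Up] = -1.6. Best-responding. ✓
Column (type weak), facing Down: Left gives 9, Center gives 7, Right gives 1. Proposed Left is best. ✓
Column (type strong), facing Down: Left gives -1, Center gives 8, Right gives 4. Proposed Center is best. ✓

Yes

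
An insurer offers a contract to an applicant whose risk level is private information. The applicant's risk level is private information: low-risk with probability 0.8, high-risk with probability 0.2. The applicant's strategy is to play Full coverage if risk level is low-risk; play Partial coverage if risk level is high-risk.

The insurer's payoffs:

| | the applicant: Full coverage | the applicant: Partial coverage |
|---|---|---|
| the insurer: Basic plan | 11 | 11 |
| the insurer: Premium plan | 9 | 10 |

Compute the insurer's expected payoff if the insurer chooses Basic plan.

11

E[Basic plan] = 0.8·11 + 0.2·11 = 8.8 + 2.2 = 11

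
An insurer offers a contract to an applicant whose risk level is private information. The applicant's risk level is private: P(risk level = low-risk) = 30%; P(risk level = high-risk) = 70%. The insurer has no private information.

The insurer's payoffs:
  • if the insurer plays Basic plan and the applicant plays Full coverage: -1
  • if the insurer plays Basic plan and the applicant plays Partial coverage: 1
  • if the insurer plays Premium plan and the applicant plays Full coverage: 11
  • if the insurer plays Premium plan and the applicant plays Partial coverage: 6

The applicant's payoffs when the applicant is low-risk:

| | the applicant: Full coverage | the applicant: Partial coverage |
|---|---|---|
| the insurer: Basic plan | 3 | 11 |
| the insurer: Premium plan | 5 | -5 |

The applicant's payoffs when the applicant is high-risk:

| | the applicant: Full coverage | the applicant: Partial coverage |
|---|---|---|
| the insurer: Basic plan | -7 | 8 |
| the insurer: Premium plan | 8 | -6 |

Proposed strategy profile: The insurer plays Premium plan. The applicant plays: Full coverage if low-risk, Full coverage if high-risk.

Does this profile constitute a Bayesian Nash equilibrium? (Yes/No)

Yes

The insurer plays Premium plan: E[Premium plan] = 0.3·(11) + 0.7·(11) = 11; E[Basic plan] = -1. Best-responding. ✓
The applicant (risk level low-risk), facing Premium plan: Full coverage gives 5, Partial coverage gives -5. Proposed Full coverage is best. ✓
The applicant (risk level high-risk), facing Premium plan: Full coverage gives 8, Partial coverage gives -6. Proposed Full coverage is best. ✓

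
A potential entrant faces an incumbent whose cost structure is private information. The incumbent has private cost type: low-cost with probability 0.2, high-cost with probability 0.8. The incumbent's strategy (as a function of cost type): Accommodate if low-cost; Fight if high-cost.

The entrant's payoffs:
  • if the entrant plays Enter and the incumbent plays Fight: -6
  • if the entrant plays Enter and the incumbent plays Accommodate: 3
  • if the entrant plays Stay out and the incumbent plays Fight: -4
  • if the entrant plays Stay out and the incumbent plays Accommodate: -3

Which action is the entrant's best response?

Compute the entrant's expected payoff for each action, taking the expectation over the incumbent's type.
E[Enter] = 0.2·(3) + 0.8·(-6) = -4.2
E[Stay out] = 0.2·(-3) + 0.8·(-4) = -3.8
Best response: Stay out (-3.8 is the largest).

Stay out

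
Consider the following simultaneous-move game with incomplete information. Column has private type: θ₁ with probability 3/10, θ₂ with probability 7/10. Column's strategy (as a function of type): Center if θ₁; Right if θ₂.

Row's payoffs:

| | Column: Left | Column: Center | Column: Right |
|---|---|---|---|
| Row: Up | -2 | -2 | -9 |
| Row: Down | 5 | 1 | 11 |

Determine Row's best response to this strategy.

Down

E[Up] = 3/10·(-2) + 7/10·(-9) = -69/10
E[Down] = 3/10·(1) + 7/10·(11) = 8
Best response: Down (8 is the largest).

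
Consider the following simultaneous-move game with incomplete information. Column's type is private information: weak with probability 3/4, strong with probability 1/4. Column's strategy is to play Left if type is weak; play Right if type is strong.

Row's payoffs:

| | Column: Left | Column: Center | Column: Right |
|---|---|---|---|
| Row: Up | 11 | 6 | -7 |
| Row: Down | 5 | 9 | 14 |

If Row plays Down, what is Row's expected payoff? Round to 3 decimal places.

Take the expectation over Column's type, weighting each type's action by its prior probability.
E[Down] = 3/4·5 + 1/4·14 = 15/4 + 7/2 = 29/4

7.250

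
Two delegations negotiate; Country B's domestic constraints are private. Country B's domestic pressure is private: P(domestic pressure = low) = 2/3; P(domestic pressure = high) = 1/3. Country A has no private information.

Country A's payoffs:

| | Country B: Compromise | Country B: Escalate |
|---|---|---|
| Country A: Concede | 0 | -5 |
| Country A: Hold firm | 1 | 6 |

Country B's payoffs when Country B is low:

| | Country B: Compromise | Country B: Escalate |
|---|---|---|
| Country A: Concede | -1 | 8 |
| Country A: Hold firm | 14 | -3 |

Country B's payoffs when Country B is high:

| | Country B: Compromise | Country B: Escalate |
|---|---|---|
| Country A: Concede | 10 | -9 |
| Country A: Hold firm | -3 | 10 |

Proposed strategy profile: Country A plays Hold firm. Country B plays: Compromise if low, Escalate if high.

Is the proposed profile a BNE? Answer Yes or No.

Country A plays Hold firm: E[Hold firm] = 2/3·(1) + 1/3·(6) = 8/3; E[Concede] = -5/3. Best-responding. ✓
Country B (domestic pressure low), facing Hold firm: Compromise gives 14, Escalate gives -3. Proposed Compromise is best. ✓
Country B (domestic pressure high), facing Hold firm: Compromise gives -3, Escalate gives 10. Proposed Escalate is best. ✓

Yes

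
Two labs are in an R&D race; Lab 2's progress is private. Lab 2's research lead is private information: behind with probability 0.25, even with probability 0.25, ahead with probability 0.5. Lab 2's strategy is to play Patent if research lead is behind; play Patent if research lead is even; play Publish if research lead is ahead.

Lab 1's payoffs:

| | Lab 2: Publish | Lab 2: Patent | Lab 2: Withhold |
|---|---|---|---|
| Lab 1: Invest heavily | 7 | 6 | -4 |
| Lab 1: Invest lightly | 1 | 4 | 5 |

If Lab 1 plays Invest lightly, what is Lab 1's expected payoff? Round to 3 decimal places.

2.500

E[Invest lightly] = 0.25·4 + 0.25·4 + 0.5·1 = 1 + 1 + 0.5 = 2.5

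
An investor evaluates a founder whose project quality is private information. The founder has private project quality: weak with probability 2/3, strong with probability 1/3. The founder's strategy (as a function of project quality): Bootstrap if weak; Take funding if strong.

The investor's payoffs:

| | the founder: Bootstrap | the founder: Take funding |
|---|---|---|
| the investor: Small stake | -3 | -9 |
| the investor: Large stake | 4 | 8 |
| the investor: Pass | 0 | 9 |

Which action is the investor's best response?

E[Small stake] = 2/3·(-3) + 1/3·(-9) = -5
E[Large stake] = 2/3·(4) + 1/3·(8) = 16/3
E[Pass] = 2/3·(0) + 1/3·(9) = 3
Best response: Large stake (16/3 is the largest).

Large stake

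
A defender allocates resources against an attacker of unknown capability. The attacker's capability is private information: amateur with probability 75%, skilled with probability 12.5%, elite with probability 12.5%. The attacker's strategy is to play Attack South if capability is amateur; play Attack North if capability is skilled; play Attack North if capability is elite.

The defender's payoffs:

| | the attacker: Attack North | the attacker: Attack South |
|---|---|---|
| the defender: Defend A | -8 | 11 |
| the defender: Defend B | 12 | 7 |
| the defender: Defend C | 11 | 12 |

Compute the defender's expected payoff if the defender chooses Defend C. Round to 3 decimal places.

E[Defend C] = 0.75·12 + 0.125·11 + 0.125·11 = 9 + 1.375 + 1.375 = 11.75

11.750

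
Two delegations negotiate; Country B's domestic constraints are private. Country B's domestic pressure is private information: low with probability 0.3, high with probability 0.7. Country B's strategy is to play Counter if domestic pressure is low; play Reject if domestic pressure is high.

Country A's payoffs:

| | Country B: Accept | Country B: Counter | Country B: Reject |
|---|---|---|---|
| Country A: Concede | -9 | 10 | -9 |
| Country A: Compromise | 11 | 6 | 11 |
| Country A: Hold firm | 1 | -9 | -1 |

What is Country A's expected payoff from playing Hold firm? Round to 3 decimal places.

-3.400

E[Hold firm] = 0.3·(-9) + 0.7·(-1) = (-2.7) + (-0.7) = -3.4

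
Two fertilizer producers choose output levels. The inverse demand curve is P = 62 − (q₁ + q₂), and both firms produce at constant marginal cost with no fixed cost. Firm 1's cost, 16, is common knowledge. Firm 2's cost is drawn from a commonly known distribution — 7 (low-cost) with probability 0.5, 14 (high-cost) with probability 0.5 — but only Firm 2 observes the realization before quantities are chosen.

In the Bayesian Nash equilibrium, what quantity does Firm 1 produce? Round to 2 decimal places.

Firm 2 with cost c maximizes (62 − (q₁+q₂) − c)·q₂, giving q₂(c) = (62 − c − q₁)/2.
E[c₂] = 0.5·7 + 0.5·14 = 10.5
Firm 1's FOC against E[q₂] yields q₁ = (62 − 2·16 + E[c₂])/3 = (62 − 32 + 10.5)/3 = 13.5.

13.50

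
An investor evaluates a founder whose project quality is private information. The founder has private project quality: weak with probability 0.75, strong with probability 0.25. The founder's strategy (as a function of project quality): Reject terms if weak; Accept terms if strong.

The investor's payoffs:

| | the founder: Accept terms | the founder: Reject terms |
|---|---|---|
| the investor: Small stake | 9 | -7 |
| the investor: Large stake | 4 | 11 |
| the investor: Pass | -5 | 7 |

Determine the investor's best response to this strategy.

Large stake

E[Small stake] = 0.75·(-7) + 0.25·(9) = -3
E[Large stake] = 0.75·(11) + 0.25·(4) = 9.25
E[Pass] = 0.75·(7) + 0.25·(-5) = 4
Best response: Large stake (9.25 is the largest).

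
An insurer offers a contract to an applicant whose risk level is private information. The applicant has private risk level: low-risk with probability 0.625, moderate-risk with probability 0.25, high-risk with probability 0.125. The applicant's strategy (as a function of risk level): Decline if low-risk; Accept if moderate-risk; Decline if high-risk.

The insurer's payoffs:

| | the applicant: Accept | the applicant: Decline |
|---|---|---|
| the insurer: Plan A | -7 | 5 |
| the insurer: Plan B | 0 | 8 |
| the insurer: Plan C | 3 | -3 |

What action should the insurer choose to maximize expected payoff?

Compute the insurer's expected payoff for each action, taking the expectation over the applicant's type.
E[Plan A] = 0.625·(5) + 0.25·(-7) + 0.125·(5) = 2
E[Plan B] = 0.625·(8) + 0.25·(0) + 0.125·(8) = 6
E[Plan C] = 0.625·(-3) + 0.25·(3) + 0.125·(-3) = -1.5
Best response: Plan B (6 is the largest).

Plan B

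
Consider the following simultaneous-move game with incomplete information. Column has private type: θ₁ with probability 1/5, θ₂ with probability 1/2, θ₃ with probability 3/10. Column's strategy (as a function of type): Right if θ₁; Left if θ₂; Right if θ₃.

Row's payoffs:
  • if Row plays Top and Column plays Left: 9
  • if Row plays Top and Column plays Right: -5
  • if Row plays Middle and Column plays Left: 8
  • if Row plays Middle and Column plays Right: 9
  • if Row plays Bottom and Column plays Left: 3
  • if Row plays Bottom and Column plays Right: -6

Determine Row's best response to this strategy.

Compute Row's expected payoff for each action, taking the expectation over Column's type.
E[Top] = 1/5·(-5) + 1/2·(9) + 3/10·(-5) = 2
E[Middle] = 1/5·(9) + 1/2·(8) + 3/10·(9) = 17/2
E[Bottom] = 1/5·(-6) + 1/2·(3) + 3/10·(-6) = -3/2
Best response: Middle (17/2 is the largest).

Middle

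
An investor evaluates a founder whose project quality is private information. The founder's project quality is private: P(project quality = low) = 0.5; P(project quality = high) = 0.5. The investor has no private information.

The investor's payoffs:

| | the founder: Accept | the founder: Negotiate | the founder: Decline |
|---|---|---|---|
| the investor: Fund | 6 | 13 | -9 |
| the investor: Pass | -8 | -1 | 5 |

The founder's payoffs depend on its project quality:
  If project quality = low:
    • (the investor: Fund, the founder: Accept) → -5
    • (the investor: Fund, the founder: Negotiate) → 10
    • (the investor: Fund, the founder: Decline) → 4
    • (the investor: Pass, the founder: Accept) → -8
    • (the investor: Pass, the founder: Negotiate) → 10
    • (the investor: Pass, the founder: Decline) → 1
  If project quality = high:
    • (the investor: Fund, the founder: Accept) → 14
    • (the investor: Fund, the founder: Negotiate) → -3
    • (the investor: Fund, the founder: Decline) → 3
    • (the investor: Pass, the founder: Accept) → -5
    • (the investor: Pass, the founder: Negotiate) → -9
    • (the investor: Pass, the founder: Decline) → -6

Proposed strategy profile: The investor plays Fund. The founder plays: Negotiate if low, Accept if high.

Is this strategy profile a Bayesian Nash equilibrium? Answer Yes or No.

Yes

The investor plays Fund: E[Fund] = 0.5·(13) + 0.5·(6) = 9.5; E[Pass] = -4.5. Best-responding. ✓
The founder (project quality low), facing Fund: Accept gives -5, Negotiate gives 10, Decline gives 4. Proposed Negotiate is best. ✓
The founder (project quality high), facing Fund: Accept gives 14, Negotiate gives -3, Decline gives 3. Proposed Accept is best. ✓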